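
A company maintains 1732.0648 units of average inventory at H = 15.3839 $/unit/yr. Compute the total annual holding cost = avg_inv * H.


Cost = 1732.0648 * 15.3839 = 26645.9117

26645.9117 $/yr


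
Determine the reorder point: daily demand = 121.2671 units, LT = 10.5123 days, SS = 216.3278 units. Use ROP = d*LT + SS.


d*LT = 121.2671 * 10.5123 = 1274.7961
ROP = 1274.7961 + 216.3278 = 1491.1239

1491.1239 units


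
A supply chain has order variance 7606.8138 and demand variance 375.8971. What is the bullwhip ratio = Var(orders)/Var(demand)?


BW = 7606.8138 / 375.8971 = 20.2364

20.2364


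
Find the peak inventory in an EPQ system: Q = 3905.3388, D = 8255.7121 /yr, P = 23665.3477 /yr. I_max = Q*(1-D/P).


D/P = 0.3489
1 - D/P = 0.6511
I_max = 3905.3388 * 0.6511 = 2542.9522

2542.9522 units


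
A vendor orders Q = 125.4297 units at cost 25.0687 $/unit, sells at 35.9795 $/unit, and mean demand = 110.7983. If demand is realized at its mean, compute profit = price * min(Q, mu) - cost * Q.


Sales at mu = min(125.4297, 110.7983) = 110.7983
Revenue = 35.9795 * 110.7983 = 3986.4674
Total cost = 25.0687 * 125.4297 = 3144.3595
Profit = 3986.4674 - 3144.3595 = 842.1079

842.1079 $


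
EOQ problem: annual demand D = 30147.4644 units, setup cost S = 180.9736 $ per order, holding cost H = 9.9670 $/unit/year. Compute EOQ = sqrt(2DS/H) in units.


2*D*S = 2 * 30147.4644 * 180.9736 = 10911790.3267
2*D*S/H = 1094791.8458
EOQ = sqrt(1094791.8458) = 1046.3230

1046.3230 units


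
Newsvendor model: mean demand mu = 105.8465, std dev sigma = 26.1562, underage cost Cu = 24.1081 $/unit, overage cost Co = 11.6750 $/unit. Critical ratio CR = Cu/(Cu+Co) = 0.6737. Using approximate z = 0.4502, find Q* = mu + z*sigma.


CR = Cu/(Cu+Co) = 24.1081/(24.1081+11.6750) = 0.6737
z = 0.4502
Q* = 105.8465 + 0.4502 * 26.1562 = 117.6220

117.6220 units


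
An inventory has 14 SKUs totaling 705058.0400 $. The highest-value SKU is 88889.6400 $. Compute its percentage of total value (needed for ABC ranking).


Top item = 88889.6400
Total = 705058.0400
Percentage = 88889.6400 / 705058.0400 * 100 = 12.6074

12.6074%


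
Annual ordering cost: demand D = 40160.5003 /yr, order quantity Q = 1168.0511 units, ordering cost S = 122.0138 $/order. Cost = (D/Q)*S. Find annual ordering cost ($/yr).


Number of orders = D/Q = 34.3825
Cost = 34.3825 * 122.0138 = 4195.1377

4195.1377 $/yr


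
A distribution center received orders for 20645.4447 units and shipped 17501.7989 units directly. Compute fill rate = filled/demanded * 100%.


FR = 17501.7989 / 20645.4447 * 100 = 84.7732

84.7732%


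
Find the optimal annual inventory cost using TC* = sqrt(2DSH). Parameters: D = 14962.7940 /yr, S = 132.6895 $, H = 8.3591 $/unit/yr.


2*D*S*H = 33192408.8124
TC* = sqrt(33192408.8124) = 5761.2853

5761.2853 $/yr


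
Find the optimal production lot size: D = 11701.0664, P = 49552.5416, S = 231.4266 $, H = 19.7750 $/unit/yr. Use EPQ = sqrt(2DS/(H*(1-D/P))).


1 - D/P = 1 - 0.2361 = 0.7639
H*(1-D/P) = 15.1054
2DS = 5415876.0267
EPQ = sqrt(358538.1283) = 598.7805

598.7805 units


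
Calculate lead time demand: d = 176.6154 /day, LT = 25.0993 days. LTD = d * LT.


LTD = 176.6154 * 25.0993 = 4432.9229

4432.9229 units


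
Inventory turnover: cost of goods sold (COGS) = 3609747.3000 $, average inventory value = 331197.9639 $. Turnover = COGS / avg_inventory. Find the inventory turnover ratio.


Turnover = 3609747.3000 / 331197.9639 = 10.8991

10.8991


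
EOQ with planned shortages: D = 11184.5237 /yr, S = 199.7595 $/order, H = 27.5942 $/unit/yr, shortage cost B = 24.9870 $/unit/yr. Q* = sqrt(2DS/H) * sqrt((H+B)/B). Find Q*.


sqrt(2DS/H) = 402.4098
sqrt((H+B)/B) = 1.4506
Q* = 402.4098 * 1.4506 = 583.7498

583.7498 units


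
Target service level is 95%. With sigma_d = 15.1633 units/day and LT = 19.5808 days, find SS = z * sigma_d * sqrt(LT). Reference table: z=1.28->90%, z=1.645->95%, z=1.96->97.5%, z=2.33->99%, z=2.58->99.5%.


From the table, SL = 95% corresponds to z = 1.645
sqrt(LT) = sqrt(19.5808) = 4.4250
SS = 1.645 * 15.1633 * 4.4250 = 110.3760

110.3760 units


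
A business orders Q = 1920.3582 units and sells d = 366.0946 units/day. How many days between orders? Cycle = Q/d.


Cycle = 1920.3582 / 366.0946 = 5.2455

5.2455 days


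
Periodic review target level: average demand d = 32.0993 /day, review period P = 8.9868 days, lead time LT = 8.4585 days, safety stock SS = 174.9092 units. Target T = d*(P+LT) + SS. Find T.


P + LT = 17.4453
d*(P+LT) = 32.0993 * 17.4453 = 559.9819
T = 559.9819 + 174.9092 = 734.8911

734.8911 units


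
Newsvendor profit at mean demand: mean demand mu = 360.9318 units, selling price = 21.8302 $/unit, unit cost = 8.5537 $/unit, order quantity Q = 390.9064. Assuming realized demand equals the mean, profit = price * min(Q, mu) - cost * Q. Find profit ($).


Sales at mu = min(390.9064, 360.9318) = 360.9318
Revenue = 21.8302 * 360.9318 = 7879.2134
Total cost = 8.5537 * 390.9064 = 3343.6961
Profit = 7879.2134 - 3343.6961 = 4535.5173

4535.5173 $


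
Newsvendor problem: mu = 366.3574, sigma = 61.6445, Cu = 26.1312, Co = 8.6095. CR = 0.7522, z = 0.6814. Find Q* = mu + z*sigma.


CR = Cu/(Cu+Co) = 26.1312/(26.1312+8.6095) = 0.7522
z = 0.6814
Q* = 366.3574 + 0.6814 * 61.6445 = 408.3620

408.3620 units


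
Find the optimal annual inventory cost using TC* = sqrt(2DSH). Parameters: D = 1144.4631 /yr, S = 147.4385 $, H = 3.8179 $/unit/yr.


2*D*S*H = 1288449.0307
TC* = sqrt(1288449.0307) = 1135.0987

1135.0987 $/yr


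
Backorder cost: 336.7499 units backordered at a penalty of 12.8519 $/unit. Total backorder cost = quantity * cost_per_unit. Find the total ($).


Total = 336.7499 * 12.8519 = 4327.8760

4327.8760 $


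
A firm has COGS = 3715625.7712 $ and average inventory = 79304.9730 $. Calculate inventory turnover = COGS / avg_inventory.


Turnover = 3715625.7712 / 79304.9730 = 46.8524

46.8524


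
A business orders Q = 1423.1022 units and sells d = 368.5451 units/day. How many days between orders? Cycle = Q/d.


Cycle = 1423.1022 / 368.5451 = 3.8614

3.8614 days


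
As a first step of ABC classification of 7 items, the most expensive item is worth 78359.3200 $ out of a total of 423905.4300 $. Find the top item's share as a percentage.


Top item = 78359.3200
Total = 423905.4300
Percentage = 78359.3200 / 423905.4300 * 100 = 18.4851

18.4851%


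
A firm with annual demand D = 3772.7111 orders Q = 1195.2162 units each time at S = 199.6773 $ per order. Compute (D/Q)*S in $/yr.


Number of orders = D/Q = 3.1565
Cost = 3.1565 * 199.6773 = 630.2833

630.2833 $/yr


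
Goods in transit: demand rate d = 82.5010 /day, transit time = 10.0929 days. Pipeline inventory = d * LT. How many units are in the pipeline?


Pipeline = 82.5010 * 10.0929 = 832.6743

832.6743 units


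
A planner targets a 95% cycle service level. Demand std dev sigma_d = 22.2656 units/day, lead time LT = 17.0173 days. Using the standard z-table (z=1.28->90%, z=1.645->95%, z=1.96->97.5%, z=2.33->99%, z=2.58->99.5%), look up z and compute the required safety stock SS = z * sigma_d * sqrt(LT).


From the table, SL = 95% corresponds to z = 1.645
sqrt(LT) = sqrt(17.0173) = 4.1252
SS = 1.645 * 22.2656 * 4.1252 = 151.0934

151.0934 units


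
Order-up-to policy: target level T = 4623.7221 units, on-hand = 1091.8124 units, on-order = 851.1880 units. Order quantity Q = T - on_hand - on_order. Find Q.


Inventory position = OH + OO = 1091.8124 + 851.1880 = 1943.0004
Q = 4623.7221 - 1943.0004 = 2680.7217

2680.7217 units


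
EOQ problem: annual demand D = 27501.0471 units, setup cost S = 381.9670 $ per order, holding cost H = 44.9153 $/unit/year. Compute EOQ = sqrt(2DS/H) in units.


2*D*S = 2 * 27501.0471 * 381.9670 = 21008984.9153
2*D*S/H = 467746.7347
EOQ = sqrt(467746.7347) = 683.9201

683.9201 units


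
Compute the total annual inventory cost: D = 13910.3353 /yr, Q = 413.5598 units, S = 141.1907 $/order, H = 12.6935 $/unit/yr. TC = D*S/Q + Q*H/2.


Ordering cost = D*S/Q = 4749.0350
Holding cost = Q*H/2 = 2624.7607
TC = 4749.0350 + 2624.7607 = 7373.7957

7373.7957 $/yr


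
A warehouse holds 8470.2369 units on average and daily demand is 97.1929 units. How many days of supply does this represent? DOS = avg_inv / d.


DOS = 8470.2369 / 97.1929 = 87.1487

87.1487 days


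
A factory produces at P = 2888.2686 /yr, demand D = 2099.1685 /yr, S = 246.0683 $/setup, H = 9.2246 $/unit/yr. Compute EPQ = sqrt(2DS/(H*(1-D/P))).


1 - D/P = 1 - 0.7268 = 0.2732
H*(1-D/P) = 2.5202
2DS = 1033077.6484
EPQ = sqrt(409912.2550) = 640.2439

640.2439 units


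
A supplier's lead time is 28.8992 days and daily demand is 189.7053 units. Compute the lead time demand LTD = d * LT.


LTD = 189.7053 * 28.8992 = 5482.3314

5482.3314 units


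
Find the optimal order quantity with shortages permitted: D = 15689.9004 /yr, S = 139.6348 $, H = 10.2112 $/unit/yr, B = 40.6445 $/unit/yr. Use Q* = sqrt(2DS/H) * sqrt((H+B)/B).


sqrt(2DS/H) = 655.0637
sqrt((H+B)/B) = 1.1186
Q* = 655.0637 * 1.1186 = 732.7443

732.7443 units


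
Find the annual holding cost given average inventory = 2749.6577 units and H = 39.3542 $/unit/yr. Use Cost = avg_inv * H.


Cost = 2749.6577 * 39.3542 = 108210.5791

108210.5791 $/yr


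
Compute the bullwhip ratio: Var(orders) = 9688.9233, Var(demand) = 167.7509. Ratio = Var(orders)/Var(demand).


BW = 9688.9233 / 167.7509 = 57.7578

57.7578


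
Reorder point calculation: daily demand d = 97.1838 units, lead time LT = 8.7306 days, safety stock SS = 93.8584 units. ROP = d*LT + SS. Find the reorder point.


d*LT = 97.1838 * 8.7306 = 848.4729
ROP = 848.4729 + 93.8584 = 942.3313

942.3313 units


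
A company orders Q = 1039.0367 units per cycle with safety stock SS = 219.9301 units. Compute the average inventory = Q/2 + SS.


Q/2 = 519.5184
Avg = 519.5184 + 219.9301 = 739.4485

739.4485 units


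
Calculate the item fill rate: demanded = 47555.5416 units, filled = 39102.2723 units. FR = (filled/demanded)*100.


FR = 39102.2723 / 47555.5416 * 100 = 82.2244

82.2244%


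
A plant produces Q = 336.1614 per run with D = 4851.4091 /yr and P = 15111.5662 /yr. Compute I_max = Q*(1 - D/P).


D/P = 0.3210
1 - D/P = 0.6790
I_max = 336.1614 * 0.6790 = 228.2403

228.2403 units


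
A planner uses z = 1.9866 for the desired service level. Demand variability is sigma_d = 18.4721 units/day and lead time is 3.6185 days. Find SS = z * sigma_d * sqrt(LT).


sqrt(LT) = sqrt(3.6185) = 1.9022
SS = 1.9866 * 18.4721 * 1.9022 = 69.8057

69.8057 units


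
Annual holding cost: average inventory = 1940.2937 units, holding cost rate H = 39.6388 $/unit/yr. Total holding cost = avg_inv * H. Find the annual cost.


Cost = 1940.2937 * 39.6388 = 76910.9139

76910.9139 $/yr


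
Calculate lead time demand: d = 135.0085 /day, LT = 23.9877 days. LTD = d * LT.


LTD = 135.0085 * 23.9877 = 3238.5434

3238.5434 units


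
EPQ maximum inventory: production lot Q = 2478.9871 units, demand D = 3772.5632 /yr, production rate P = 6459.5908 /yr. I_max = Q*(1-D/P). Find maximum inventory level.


D/P = 0.5840
1 - D/P = 0.4160
I_max = 2478.9871 * 0.4160 = 1031.1964

1031.1964 units


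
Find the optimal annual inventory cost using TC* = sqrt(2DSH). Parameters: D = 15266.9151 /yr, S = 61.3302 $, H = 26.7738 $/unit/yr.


2*D*S*H = 50137847.1437
TC* = sqrt(50137847.1437) = 7080.8084

7080.8084 $/yr


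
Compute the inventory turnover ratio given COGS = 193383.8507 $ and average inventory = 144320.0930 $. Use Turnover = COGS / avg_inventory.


Turnover = 193383.8507 / 144320.0930 = 1.3400

1.3400


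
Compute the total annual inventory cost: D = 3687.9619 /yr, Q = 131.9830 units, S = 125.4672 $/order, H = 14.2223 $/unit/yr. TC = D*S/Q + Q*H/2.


Ordering cost = D*S/Q = 3505.8928
Holding cost = Q*H/2 = 938.5509
TC = 3505.8928 + 938.5509 = 4444.4437

4444.4437 $/yr


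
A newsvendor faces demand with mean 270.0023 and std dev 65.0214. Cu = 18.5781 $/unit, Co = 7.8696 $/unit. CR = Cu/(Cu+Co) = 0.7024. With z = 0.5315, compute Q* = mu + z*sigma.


CR = Cu/(Cu+Co) = 18.5781/(18.5781+7.8696) = 0.7024
z = 0.5315
Q* = 270.0023 + 0.5315 * 65.0214 = 304.5612

304.5612 units


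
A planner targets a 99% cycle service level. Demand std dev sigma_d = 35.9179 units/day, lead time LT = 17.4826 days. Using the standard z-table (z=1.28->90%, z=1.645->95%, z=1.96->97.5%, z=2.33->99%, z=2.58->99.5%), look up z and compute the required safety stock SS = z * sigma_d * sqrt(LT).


From the table, SL = 99% corresponds to z = 2.33
sqrt(LT) = sqrt(17.4826) = 4.1812
SS = 2.33 * 35.9179 * 4.1812 = 349.9209

349.9209 units


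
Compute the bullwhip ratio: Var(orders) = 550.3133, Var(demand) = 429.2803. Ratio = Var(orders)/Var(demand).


BW = 550.3133 / 429.2803 = 1.2819

1.2819


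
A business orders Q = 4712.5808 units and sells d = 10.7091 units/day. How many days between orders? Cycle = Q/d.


Cycle = 4712.5808 / 10.7091 = 440.0539

440.0539 days


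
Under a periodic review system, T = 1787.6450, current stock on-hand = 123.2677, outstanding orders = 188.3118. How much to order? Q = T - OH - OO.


Inventory position = OH + OO = 123.2677 + 188.3118 = 311.5795
Q = 1787.6450 - 311.5795 = 1476.0655

1476.0655 units


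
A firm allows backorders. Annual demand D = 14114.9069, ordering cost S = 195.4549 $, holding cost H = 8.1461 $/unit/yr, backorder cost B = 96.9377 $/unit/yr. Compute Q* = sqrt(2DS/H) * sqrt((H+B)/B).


sqrt(2DS/H) = 823.0049
sqrt((H+B)/B) = 1.0412
Q* = 823.0049 * 1.0412 = 856.8878

856.8878 units


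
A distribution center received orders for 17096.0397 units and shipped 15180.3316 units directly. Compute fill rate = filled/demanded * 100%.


FR = 15180.3316 / 17096.0397 * 100 = 88.7944

88.7944%


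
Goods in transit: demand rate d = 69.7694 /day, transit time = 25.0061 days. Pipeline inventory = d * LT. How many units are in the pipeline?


Pipeline = 69.7694 * 25.0061 = 1744.6606

1744.6606 units


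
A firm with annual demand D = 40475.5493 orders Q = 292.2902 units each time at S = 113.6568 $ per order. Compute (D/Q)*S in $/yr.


Number of orders = D/Q = 138.4773
Cost = 138.4773 * 113.6568 = 15738.8835

15738.8835 $/yr


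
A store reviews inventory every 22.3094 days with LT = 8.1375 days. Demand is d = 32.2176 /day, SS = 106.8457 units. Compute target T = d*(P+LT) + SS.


P + LT = 30.4469
d*(P+LT) = 32.2176 * 30.4469 = 980.9260
T = 980.9260 + 106.8457 = 1087.7717

1087.7717 units


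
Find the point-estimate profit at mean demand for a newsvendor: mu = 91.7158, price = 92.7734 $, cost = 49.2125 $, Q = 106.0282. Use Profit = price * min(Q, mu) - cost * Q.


Sales at mu = min(106.0282, 91.7158) = 91.7158
Revenue = 92.7734 * 91.7158 = 8508.7866
Total cost = 49.2125 * 106.0282 = 5217.9128
Profit = 8508.7866 - 5217.9128 = 3290.8738

3290.8738 $


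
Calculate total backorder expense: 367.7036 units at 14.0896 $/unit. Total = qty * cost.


Total = 367.7036 * 14.0896 = 5180.7966

5180.7966 $


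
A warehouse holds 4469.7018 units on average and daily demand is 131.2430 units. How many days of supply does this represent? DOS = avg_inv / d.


DOS = 4469.7018 / 131.2430 = 34.0567

34.0567 days


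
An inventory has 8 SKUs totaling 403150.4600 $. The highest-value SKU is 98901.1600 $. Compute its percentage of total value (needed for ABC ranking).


Top item = 98901.1600
Total = 403150.4600
Percentage = 98901.1600 / 403150.4600 * 100 = 24.5321

24.5321%


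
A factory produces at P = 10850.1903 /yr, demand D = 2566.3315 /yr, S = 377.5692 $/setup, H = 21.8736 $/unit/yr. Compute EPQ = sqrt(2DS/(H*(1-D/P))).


1 - D/P = 1 - 0.2365 = 0.7635
H*(1-D/P) = 16.7000
2DS = 1937935.4628
EPQ = sqrt(116044.2729) = 340.6527

340.6527 units


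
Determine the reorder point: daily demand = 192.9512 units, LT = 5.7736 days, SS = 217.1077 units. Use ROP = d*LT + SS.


d*LT = 192.9512 * 5.7736 = 1114.0230
ROP = 1114.0230 + 217.1077 = 1331.1307

1331.1307 units


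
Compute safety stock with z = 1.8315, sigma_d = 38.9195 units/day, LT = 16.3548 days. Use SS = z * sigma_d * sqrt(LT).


sqrt(LT) = sqrt(16.3548) = 4.0441
SS = 1.8315 * 38.9195 * 4.0441 = 288.2682

288.2682 units


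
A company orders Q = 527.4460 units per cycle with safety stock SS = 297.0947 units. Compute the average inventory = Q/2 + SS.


Q/2 = 263.7230
Avg = 263.7230 + 297.0947 = 560.8177

560.8177 units


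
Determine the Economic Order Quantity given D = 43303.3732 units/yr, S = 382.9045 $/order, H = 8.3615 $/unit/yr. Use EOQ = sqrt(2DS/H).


2*D*S = 2 * 43303.3732 * 382.9045 = 33162112.9269
2*D*S/H = 3966048.3079
EOQ = sqrt(3966048.3079) = 1991.4940

1991.4940 units


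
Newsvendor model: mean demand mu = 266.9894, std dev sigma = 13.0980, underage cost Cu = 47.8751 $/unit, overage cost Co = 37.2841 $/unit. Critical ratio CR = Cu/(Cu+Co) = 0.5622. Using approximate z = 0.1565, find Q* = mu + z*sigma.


CR = Cu/(Cu+Co) = 47.8751/(47.8751+37.2841) = 0.5622
z = 0.1565
Q* = 266.9894 + 0.1565 * 13.0980 = 269.0392

269.0392 units


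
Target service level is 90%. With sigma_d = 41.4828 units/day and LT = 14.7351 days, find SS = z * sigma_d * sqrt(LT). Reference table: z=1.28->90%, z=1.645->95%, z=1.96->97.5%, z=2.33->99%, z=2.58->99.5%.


From the table, SL = 90% corresponds to z = 1.28
sqrt(LT) = sqrt(14.7351) = 3.8386
SS = 1.28 * 41.4828 * 3.8386 = 203.8237

203.8237 units


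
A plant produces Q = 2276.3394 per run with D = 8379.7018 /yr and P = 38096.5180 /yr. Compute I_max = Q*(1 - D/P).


D/P = 0.2200
1 - D/P = 0.7800
I_max = 2276.3394 * 0.7800 = 1775.6363

1775.6363 units


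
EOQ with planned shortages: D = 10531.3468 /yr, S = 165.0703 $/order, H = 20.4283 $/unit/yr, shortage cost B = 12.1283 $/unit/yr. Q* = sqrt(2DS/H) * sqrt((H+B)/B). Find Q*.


sqrt(2DS/H) = 412.5488
sqrt((H+B)/B) = 1.6384
Q* = 412.5488 * 1.6384 = 675.9193

675.9193 units


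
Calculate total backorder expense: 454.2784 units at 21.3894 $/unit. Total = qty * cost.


Total = 454.2784 * 21.3894 = 9716.7424

9716.7424 $


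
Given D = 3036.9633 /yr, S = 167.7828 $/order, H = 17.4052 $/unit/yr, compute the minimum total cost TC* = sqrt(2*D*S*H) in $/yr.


2*D*S*H = 17737646.4899
TC* = sqrt(17737646.4899) = 4211.6085

4211.6085 $/yr


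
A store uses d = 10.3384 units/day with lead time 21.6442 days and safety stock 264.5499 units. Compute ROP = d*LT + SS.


d*LT = 10.3384 * 21.6442 = 223.7664
ROP = 223.7664 + 264.5499 = 488.3163

488.3163 units


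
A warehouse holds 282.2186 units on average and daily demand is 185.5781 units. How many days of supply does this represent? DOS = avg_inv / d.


DOS = 282.2186 / 185.5781 = 1.5208

1.5208 days


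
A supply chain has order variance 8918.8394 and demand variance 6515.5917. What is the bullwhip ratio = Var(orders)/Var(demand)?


BW = 8918.8394 / 6515.5917 = 1.3688

1.3688


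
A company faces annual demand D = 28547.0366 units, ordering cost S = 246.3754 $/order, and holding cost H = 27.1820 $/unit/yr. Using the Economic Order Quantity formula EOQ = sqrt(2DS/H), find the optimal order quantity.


2*D*S = 2 * 28547.0366 * 246.3754 = 14066575.1223
2*D*S/H = 517495.9577
EOQ = sqrt(517495.9577) = 719.3719

719.3719 units


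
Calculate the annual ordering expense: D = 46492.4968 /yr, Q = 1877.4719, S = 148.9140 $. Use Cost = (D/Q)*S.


Number of orders = D/Q = 24.7634
Cost = 24.7634 * 148.9140 = 3687.6097

3687.6097 $/yr


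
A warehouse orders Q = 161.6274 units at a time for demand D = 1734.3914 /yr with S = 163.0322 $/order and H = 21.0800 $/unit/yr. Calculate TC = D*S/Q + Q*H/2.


Ordering cost = D*S/Q = 1749.4660
Holding cost = Q*H/2 = 1703.5528
TC = 1749.4660 + 1703.5528 = 3453.0188

3453.0188 $/yr


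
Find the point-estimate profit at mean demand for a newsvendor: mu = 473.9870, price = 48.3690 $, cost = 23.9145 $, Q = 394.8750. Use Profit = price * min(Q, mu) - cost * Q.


Sales at mu = min(394.8750, 473.9870) = 394.8750
Revenue = 48.3690 * 394.8750 = 19099.7089
Total cost = 23.9145 * 394.8750 = 9443.2382
Profit = 19099.7089 - 9443.2382 = 9656.4707

9656.4707 $


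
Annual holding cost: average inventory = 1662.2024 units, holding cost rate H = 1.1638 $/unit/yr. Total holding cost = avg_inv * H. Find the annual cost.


Cost = 1662.2024 * 1.1638 = 1934.4712

1934.4712 $/yr


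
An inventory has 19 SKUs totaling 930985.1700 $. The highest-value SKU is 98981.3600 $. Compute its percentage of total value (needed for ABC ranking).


Top item = 98981.3600
Total = 930985.1700
Percentage = 98981.3600 / 930985.1700 * 100 = 10.6319

10.6319%


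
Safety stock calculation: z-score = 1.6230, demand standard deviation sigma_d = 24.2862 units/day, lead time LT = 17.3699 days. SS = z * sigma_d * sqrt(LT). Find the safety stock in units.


sqrt(LT) = sqrt(17.3699) = 4.1677
SS = 1.6230 * 24.2862 * 4.1677 = 164.2770

164.2770 units


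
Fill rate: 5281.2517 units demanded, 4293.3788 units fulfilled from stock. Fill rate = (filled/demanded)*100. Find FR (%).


FR = 4293.3788 / 5281.2517 * 100 = 81.2947

81.2947%


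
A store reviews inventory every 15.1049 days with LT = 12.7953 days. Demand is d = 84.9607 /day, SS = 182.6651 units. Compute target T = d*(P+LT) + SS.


P + LT = 27.9002
d*(P+LT) = 84.9607 * 27.9002 = 2370.4205
T = 2370.4205 + 182.6651 = 2553.0856

2553.0856 units


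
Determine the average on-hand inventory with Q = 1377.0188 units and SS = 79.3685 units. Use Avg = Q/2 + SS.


Q/2 = 688.5094
Avg = 688.5094 + 79.3685 = 767.8779

767.8779 units


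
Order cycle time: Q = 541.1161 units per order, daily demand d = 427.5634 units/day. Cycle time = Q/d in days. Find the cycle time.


Cycle = 541.1161 / 427.5634 = 1.2656

1.2656 days


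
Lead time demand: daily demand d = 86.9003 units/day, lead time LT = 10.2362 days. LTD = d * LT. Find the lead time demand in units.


LTD = 86.9003 * 10.2362 = 889.5289

889.5289 units


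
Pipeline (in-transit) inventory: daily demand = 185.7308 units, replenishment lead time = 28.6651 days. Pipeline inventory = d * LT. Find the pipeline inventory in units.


Pipeline = 185.7308 * 28.6651 = 5323.9920

5323.9920 units


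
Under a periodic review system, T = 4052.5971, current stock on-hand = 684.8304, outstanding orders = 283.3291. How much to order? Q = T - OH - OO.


Inventory position = OH + OO = 684.8304 + 283.3291 = 968.1595
Q = 4052.5971 - 968.1595 = 3084.4376

3084.4376 units


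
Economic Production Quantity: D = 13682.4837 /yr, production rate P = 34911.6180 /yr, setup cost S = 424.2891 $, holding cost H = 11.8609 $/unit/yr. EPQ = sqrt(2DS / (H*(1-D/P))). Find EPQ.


1 - D/P = 1 - 0.3919 = 0.6081
H*(1-D/P) = 7.2124
2DS = 11610657.3897
EPQ = sqrt(1609818.2926) = 1268.7861

1268.7861 units


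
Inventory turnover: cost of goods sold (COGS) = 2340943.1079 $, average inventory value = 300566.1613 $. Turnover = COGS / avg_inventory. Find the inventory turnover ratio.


Turnover = 2340943.1079 / 300566.1613 = 7.7884

7.7884


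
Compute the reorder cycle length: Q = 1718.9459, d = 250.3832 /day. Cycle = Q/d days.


Cycle = 1718.9459 / 250.3832 = 6.8653

6.8653 days


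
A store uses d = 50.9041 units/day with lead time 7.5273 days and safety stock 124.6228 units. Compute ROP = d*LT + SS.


d*LT = 50.9041 * 7.5273 = 383.1704
ROP = 383.1704 + 124.6228 = 507.7932

507.7932 units


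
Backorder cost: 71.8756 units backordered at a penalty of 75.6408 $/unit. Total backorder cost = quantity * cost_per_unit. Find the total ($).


Total = 71.8756 * 75.6408 = 5436.7279

5436.7279 $


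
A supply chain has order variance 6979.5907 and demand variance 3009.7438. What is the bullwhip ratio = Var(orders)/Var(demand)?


BW = 6979.5907 / 3009.7438 = 2.3190

2.3190


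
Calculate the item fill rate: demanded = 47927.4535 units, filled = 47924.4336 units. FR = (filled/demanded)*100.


FR = 47924.4336 / 47927.4535 * 100 = 99.9937

99.9937%


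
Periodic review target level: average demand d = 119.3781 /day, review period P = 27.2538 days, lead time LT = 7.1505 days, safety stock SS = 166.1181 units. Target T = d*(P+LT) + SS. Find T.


P + LT = 34.4043
d*(P+LT) = 119.3781 * 34.4043 = 4107.1200
T = 4107.1200 + 166.1181 = 4273.2381

4273.2381 units


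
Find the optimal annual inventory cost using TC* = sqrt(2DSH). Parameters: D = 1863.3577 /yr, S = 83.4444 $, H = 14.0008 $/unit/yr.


2*D*S*H = 4353878.2062
TC* = sqrt(4353878.2062) = 2086.5949

2086.5949 $/yr


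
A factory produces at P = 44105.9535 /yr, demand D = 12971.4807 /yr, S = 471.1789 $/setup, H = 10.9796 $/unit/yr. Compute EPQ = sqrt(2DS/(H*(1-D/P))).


1 - D/P = 1 - 0.2941 = 0.7059
H*(1-D/P) = 7.7505
2DS = 12223776.0152
EPQ = sqrt(1577155.6785) = 1255.8486

1255.8486 units


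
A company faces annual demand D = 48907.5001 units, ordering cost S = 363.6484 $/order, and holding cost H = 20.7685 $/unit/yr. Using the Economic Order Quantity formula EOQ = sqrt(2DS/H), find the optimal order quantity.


2*D*S = 2 * 48907.5001 * 363.6484 = 35570268.3187
2*D*S/H = 1712702.8104
EOQ = sqrt(1712702.8104) = 1308.7027

1308.7027 units


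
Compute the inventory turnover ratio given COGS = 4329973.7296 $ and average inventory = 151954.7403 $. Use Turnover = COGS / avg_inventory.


Turnover = 4329973.7296 / 151954.7403 = 28.4952

28.4952


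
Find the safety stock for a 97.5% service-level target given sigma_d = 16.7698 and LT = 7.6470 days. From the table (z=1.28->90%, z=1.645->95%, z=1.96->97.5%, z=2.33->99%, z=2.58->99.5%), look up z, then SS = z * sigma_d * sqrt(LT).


From the table, SL = 97.5% corresponds to z = 1.96
sqrt(LT) = sqrt(7.6470) = 2.7653
SS = 1.96 * 16.7698 * 2.7653 = 90.8928

90.8928 units


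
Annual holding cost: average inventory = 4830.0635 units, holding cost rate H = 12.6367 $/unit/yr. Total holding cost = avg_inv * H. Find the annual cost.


Cost = 4830.0635 * 12.6367 = 61036.0634

61036.0634 $/yr


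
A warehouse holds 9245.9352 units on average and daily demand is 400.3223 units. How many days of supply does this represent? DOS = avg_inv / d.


DOS = 9245.9352 / 400.3223 = 23.0962

23.0962 days


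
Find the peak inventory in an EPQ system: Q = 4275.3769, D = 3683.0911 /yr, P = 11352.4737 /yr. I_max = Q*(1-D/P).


D/P = 0.3244
1 - D/P = 0.6756
I_max = 4275.3769 * 0.6756 = 2888.3133

2888.3133 units


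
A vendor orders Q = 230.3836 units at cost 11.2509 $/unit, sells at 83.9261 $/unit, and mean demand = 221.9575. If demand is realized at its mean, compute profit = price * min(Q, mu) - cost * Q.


Sales at mu = min(230.3836, 221.9575) = 221.9575
Revenue = 83.9261 * 221.9575 = 18628.0273
Total cost = 11.2509 * 230.3836 = 2592.0228
Profit = 18628.0273 - 2592.0228 = 16036.0045

16036.0045 $


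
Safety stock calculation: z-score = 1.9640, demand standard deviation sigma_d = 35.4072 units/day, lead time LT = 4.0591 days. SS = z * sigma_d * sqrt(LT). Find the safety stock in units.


sqrt(LT) = sqrt(4.0591) = 2.0147
SS = 1.9640 * 35.4072 * 2.0147 = 140.1032

140.1032 units


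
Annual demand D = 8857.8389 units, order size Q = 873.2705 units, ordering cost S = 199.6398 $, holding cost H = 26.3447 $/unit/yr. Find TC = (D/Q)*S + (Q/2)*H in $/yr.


Ordering cost = D*S/Q = 2025.0051
Holding cost = Q*H/2 = 11503.0247
TC = 2025.0051 + 11503.0247 = 13528.0297

13528.0297 $/yr


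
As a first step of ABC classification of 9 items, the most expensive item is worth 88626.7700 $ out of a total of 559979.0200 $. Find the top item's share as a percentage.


Top item = 88626.7700
Total = 559979.0200
Percentage = 88626.7700 / 559979.0200 * 100 = 15.8268

15.8268%


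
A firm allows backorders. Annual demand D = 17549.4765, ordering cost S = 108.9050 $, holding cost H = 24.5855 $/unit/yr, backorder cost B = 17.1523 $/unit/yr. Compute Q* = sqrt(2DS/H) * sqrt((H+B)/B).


sqrt(2DS/H) = 394.3043
sqrt((H+B)/B) = 1.5599
Q* = 394.3043 * 1.5599 = 615.0849

615.0849 units


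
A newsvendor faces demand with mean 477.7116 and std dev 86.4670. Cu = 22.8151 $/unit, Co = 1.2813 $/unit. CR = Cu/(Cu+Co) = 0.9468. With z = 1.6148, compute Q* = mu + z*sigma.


CR = Cu/(Cu+Co) = 22.8151/(22.8151+1.2813) = 0.9468
z = 1.6148
Q* = 477.7116 + 1.6148 * 86.4670 = 617.3385

617.3385 units


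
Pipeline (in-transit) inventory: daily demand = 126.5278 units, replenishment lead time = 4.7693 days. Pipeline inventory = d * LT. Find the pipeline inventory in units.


Pipeline = 126.5278 * 4.7693 = 603.4490

603.4490 units


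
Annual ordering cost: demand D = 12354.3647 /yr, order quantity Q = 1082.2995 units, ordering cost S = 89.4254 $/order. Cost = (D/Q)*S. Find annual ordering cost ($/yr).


Number of orders = D/Q = 11.4149
Cost = 11.4149 * 89.4254 = 1020.7840

1020.7840 $/yr


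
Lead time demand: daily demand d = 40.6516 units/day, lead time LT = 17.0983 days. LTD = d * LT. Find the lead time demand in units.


LTD = 40.6516 * 17.0983 = 695.0733

695.0733 units


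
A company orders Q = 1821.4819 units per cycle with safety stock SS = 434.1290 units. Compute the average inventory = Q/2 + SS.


Q/2 = 910.7409
Avg = 910.7409 + 434.1290 = 1344.8700

1344.8700 units


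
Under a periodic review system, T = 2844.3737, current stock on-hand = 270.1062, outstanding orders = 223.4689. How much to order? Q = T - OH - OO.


Inventory position = OH + OO = 270.1062 + 223.4689 = 493.5751
Q = 2844.3737 - 493.5751 = 2350.7986

2350.7986 units


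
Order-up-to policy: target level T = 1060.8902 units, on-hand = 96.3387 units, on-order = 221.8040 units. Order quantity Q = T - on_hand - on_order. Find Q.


Inventory position = OH + OO = 96.3387 + 221.8040 = 318.1427
Q = 1060.8902 - 318.1427 = 742.7475

742.7475 units


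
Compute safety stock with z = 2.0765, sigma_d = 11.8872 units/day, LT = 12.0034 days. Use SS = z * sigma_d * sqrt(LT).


sqrt(LT) = sqrt(12.0034) = 3.4646
SS = 2.0765 * 11.8872 * 3.4646 = 85.5192

85.5192 units


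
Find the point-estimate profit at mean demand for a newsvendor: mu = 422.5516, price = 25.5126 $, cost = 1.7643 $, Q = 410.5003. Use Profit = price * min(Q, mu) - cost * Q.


Sales at mu = min(410.5003, 422.5516) = 410.5003
Revenue = 25.5126 * 410.5003 = 10472.9300
Total cost = 1.7643 * 410.5003 = 724.2457
Profit = 10472.9300 - 724.2457 = 9748.6843

9748.6843 $


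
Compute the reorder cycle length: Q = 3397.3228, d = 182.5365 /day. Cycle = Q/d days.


Cycle = 3397.3228 / 182.5365 = 18.6117

18.6117 days


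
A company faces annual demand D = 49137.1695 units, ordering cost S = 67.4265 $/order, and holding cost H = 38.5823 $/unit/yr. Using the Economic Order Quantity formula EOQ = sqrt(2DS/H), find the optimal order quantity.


2*D*S = 2 * 49137.1695 * 67.4265 = 6626294.7186
2*D*S/H = 171744.4196
EOQ = sqrt(171744.4196) = 414.4206

414.4206 units


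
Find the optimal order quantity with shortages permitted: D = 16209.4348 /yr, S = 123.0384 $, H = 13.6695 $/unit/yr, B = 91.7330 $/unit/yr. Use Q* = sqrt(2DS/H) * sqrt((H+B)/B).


sqrt(2DS/H) = 540.1855
sqrt((H+B)/B) = 1.0719
Q* = 540.1855 * 1.0719 = 579.0361

579.0361 units


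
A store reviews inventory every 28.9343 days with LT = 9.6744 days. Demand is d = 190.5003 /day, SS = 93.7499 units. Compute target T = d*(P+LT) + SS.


P + LT = 38.6087
d*(P+LT) = 190.5003 * 38.6087 = 7354.9689
T = 7354.9689 + 93.7499 = 7448.7188

7448.7188 units


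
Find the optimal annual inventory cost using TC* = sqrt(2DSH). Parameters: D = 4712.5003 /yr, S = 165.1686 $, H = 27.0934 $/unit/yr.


2*D*S*H = 42176679.2627
TC* = sqrt(42176679.2627) = 6494.3575

6494.3575 $/yr


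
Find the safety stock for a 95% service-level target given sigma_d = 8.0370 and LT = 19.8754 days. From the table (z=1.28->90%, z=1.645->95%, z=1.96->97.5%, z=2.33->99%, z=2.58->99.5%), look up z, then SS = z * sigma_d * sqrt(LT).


From the table, SL = 95% corresponds to z = 1.645
sqrt(LT) = sqrt(19.8754) = 4.4582
SS = 1.645 * 8.0370 * 4.4582 = 58.9410

58.9410 units


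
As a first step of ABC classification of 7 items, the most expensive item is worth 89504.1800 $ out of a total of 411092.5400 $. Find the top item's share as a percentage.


Top item = 89504.1800
Total = 411092.5400
Percentage = 89504.1800 / 411092.5400 * 100 = 21.7723

21.7723%


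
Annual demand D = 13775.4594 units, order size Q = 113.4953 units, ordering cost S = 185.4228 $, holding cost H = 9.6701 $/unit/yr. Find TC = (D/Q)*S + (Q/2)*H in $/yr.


Ordering cost = D*S/Q = 22505.6390
Holding cost = Q*H/2 = 548.7555
TC = 22505.6390 + 548.7555 = 23054.3945

23054.3945 $/yr


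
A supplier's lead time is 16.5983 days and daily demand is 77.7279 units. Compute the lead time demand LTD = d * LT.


LTD = 77.7279 * 16.5983 = 1290.1510

1290.1510 units


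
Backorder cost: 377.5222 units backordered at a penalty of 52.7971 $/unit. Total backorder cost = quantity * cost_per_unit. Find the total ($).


Total = 377.5222 * 52.7971 = 19932.0773

19932.0773 $


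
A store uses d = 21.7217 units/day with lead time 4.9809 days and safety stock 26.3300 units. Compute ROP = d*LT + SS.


d*LT = 21.7217 * 4.9809 = 108.1936
ROP = 108.1936 + 26.3300 = 134.5236

134.5236 units


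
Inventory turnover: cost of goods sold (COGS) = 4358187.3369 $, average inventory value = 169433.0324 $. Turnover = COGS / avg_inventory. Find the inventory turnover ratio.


Turnover = 4358187.3369 / 169433.0324 = 25.7222

25.7222


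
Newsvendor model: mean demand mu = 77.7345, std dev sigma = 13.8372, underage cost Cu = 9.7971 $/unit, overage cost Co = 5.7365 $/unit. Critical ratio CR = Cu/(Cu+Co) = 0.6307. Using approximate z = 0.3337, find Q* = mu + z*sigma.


CR = Cu/(Cu+Co) = 9.7971/(9.7971+5.7365) = 0.6307
z = 0.3337
Q* = 77.7345 + 0.3337 * 13.8372 = 82.3520

82.3520 units


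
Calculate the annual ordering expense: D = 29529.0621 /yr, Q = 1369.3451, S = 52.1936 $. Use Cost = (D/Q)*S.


Number of orders = D/Q = 21.5644
Cost = 21.5644 * 52.1936 = 1125.5220

1125.5220 $/yr


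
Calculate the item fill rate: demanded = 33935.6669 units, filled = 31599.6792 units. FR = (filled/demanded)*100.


FR = 31599.6792 / 33935.6669 * 100 = 93.1164

93.1164%


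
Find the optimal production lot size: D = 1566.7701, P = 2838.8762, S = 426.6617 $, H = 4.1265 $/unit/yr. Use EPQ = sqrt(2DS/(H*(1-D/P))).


1 - D/P = 1 - 0.5519 = 0.4481
H*(1-D/P) = 1.8491
2DS = 1336961.5888
EPQ = sqrt(723036.4627) = 850.3155

850.3155 units


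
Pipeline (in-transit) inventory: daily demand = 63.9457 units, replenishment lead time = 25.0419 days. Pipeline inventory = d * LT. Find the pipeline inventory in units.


Pipeline = 63.9457 * 25.0419 = 1601.3218

1601.3218 units


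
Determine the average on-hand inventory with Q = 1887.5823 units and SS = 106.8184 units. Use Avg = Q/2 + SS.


Q/2 = 943.7912
Avg = 943.7912 + 106.8184 = 1050.6096

1050.6096 units


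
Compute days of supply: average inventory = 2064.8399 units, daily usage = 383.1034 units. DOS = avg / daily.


DOS = 2064.8399 / 383.1034 = 5.3898

5.3898 days


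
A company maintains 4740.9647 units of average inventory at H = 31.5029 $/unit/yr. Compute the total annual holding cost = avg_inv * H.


Cost = 4740.9647 * 31.5029 = 149354.1368

149354.1368 $/yr


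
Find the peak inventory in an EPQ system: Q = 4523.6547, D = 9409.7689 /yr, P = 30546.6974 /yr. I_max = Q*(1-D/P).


D/P = 0.3080
1 - D/P = 0.6920
I_max = 4523.6547 * 0.6920 = 3130.1638

3130.1638 units


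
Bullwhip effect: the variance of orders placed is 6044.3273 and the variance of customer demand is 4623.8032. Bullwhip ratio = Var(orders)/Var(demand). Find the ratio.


BW = 6044.3273 / 4623.8032 = 1.3072

1.3072


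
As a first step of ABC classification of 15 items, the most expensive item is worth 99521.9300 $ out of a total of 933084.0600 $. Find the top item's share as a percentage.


Top item = 99521.9300
Total = 933084.0600
Percentage = 99521.9300 / 933084.0600 * 100 = 10.6659

10.6659%


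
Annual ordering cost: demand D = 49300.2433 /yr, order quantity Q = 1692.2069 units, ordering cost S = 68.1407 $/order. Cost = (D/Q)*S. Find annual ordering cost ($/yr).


Number of orders = D/Q = 29.1337
Cost = 29.1337 * 68.1407 = 1985.1905

1985.1905 $/yr


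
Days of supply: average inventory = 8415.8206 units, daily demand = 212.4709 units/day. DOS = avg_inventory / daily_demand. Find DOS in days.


DOS = 8415.8206 / 212.4709 = 39.6093

39.6093 days


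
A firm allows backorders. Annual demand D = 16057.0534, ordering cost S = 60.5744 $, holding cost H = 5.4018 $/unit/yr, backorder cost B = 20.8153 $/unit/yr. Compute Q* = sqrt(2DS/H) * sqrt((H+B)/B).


sqrt(2DS/H) = 600.0995
sqrt((H+B)/B) = 1.1223
Q* = 600.0995 * 1.1223 = 673.4793

673.4793 units


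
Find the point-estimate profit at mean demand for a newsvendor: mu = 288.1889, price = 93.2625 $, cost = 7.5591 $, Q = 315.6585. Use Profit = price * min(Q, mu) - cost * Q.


Sales at mu = min(315.6585, 288.1889) = 288.1889
Revenue = 93.2625 * 288.1889 = 26877.2173
Total cost = 7.5591 * 315.6585 = 2386.0942
Profit = 26877.2173 - 2386.0942 = 24491.1231

24491.1231 $


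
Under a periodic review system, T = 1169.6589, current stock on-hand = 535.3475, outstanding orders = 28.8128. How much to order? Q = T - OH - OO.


Inventory position = OH + OO = 535.3475 + 28.8128 = 564.1603
Q = 1169.6589 - 564.1603 = 605.4986

605.4986 units


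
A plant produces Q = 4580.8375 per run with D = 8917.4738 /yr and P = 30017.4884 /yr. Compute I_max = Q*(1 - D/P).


D/P = 0.2971
1 - D/P = 0.7029
I_max = 4580.8375 * 0.7029 = 3219.9809

3219.9809 units


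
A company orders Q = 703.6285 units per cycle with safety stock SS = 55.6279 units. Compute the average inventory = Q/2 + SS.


Q/2 = 351.8143
Avg = 351.8143 + 55.6279 = 407.4422

407.4422 units


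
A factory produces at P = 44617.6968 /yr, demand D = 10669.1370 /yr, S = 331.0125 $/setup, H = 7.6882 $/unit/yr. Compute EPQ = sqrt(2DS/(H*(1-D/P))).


1 - D/P = 1 - 0.2391 = 0.7609
H*(1-D/P) = 5.8498
2DS = 7063235.4224
EPQ = sqrt(1207437.8961) = 1098.8348

1098.8348 units


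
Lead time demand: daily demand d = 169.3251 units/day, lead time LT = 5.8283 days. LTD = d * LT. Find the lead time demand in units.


LTD = 169.3251 * 5.8283 = 986.8775

986.8775 units


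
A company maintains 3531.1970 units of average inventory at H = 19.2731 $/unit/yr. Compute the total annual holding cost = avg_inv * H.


Cost = 3531.1970 * 19.2731 = 68057.1129

68057.1129 $/yr


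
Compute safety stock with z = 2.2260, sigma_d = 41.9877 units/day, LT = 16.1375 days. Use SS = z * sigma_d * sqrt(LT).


sqrt(LT) = sqrt(16.1375) = 4.0172
SS = 2.2260 * 41.9877 * 4.0172 = 375.4615

375.4615 units


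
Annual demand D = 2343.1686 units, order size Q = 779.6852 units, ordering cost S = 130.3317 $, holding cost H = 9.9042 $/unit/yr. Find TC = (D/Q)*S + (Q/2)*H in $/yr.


Ordering cost = D*S/Q = 391.6826
Holding cost = Q*H/2 = 3861.0791
TC = 391.6826 + 3861.0791 = 4252.7617

4252.7617 $/yr


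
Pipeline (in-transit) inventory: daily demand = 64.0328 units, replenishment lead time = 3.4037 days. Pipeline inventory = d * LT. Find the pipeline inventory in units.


Pipeline = 64.0328 * 3.4037 = 217.9484

217.9484 units


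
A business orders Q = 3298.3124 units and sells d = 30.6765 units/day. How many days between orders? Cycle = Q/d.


Cycle = 3298.3124 / 30.6765 = 107.5192

107.5192 days


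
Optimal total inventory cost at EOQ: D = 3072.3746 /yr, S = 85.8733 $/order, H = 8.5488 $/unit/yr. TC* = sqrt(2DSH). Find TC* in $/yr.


2*D*S*H = 4510944.3683
TC* = sqrt(4510944.3683) = 2123.8984

2123.8984 $/yr
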